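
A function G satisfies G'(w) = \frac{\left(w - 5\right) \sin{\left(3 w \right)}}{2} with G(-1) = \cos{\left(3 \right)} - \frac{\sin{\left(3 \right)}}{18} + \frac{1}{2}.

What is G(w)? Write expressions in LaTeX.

The proposed G(w) is checked by its d/dw: the result must match the given G'(w).
A general antiderivative is - \frac{w \cos{\left(3 w \right)}}{6} + \frac{\sin{\left(3 w \right)}}{18} + \frac{5 \cos{\left(3 w \right)}}{6} + C.
The condition gives C = \cos{\left(3 \right)} - \frac{\sin{\left(3 \right)}}{18} + \frac{1}{2} - (\cos{\left(3 \right)} - \frac{\sin{\left(3 \right)}}{18}) = \frac{1}{2}.
So G(w) = - \frac{w \cos{\left(3 w \right)}}{6} + \frac{\sin{\left(3 w \right)}}{18} + \frac{5 \cos{\left(3 w \right)}}{6} + \frac{1}{2}.
Check: d/dw[- \frac{w \cos{\left(3 w \right)}}{6} + \frac{\sin{\left(3 w \right)}}{18} + \frac{5 \cos{\left(3 w \right)}}{6} + \frac{1}{2}] = \frac{w \sin{\left(3 w \right)}}{2} - \frac{5 \sin{\left(3 w \right)}}{2}, which equals G'(w).

G(w) = - \frac{w \cos{\left(3 w \right)}}{6} + \frac{\sin{\left(3 w \right)}}{18} + \frac{5 \cos{\left(3 w \right)}}{6} + \frac{1}{2}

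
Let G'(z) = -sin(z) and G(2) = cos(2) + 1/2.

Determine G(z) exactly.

Check a candidate G(z) by differentiating: d/dz[G] must match the given G'(z).
A general antiderivative is cos(z) + C.
The condition gives C = cos(2) + 1/2 - (cos(2)) = 1/2.
So G(z) = (2*cos(z) + 1)/2.
Check: d/dz[(2*cos(z) + 1)/2] = -sin(z) = G'(z).

G(z) = (2*cos(z) + 1)/2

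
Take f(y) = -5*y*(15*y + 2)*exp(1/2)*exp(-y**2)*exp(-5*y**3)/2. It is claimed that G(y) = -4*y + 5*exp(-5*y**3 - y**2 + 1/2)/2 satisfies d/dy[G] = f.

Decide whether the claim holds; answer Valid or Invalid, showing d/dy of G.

d/dy[G] = (-75*y**2 - 10*y - 8*exp(-1/2)*exp(y**2)*exp(5*y**3))*exp(1/2)*exp(-y**2)*exp(-5*y**3)/2
d/dy[G] - f(y) = -4 != 0.

Invalid: d/dy[G] - f = -4, which is not 0.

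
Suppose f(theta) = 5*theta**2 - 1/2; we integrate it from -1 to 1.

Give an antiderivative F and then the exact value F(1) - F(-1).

Antiderivative: F(theta) = theta*(10*theta**2 - 3)/6; value = 7/3

Since d/dtheta undoes antidifferentiation here, F'(theta) = f(theta) is required of F(theta).
F(theta) = theta*(10*theta**2 - 3)/6 is an antiderivative of f.
Check: d/dtheta[theta*(10*theta**2 - 3)/6] = 5*theta**2 - 1/2 = f(theta).
F(1) = 7/6; F(-1) = -7/6.
Integral = F(1) - F(-1) = 7/3.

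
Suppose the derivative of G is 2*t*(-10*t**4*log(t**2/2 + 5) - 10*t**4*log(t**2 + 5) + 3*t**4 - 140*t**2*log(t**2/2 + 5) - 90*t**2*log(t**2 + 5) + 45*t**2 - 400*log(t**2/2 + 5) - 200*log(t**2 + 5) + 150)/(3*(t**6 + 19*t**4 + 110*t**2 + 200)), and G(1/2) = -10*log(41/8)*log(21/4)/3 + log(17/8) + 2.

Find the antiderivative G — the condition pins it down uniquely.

A candidate passes only if d/dt[G] lands on the given G'(t) exactly.
A general antiderivative is log(t**2/2 + 2) - 10*log(t**2/2 + 5)*log(t**2 + 5)/3 + C.
The condition gives C = -10*log(41/8)*log(21/4)/3 + log(17/8) + 2 - (-10*log(41/8)*log(21/4)/3 + log(17/8)) = 2.
So G(t) = log(t**2/2 + 2) - 10*log(t**2/2 + 5)*log(t**2 + 5)/3 + 2.
Check: d/dt[log(t**2/2 + 2) - 10*log(t**2/2 + 5)*log(t**2 + 5)/3 + 2] = (-20*t**5*log(t**2/2 + 5) - 20*t**5*log(t**2 + 5) + 6*t**5 - 280*t**3*log(t**2/2 + 5) - 180*t**3*log(t**2 + 5) + 90*t**3 - 800*t*log(t**2/2 + 5) - 400*t*log(t**2 + 5) + 300*t)/(3*t**6 + 57*t**4 + 330*t**2 + 600), which equals G'(t).

G(t) = log(t**2/2 + 2) - 10*log(t**2/2 + 5)*log(t**2 + 5)/3 + 2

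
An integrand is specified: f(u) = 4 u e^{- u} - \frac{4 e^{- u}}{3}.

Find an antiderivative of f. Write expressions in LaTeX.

f has the shape v'r + vr' for v = - 4 u - \frac{8}{3} and r = e^{- u} — it is the derivative of the product v*r.
Check: d/du[\frac{4 \left(- 3 u - 2\right) e^{- u}}{3}] = \frac{\left(12 u - 4\right) e^{- u}}{3}, which equals f(u).

An antiderivative is F(u) = \frac{4 \left(- 3 u - 2\right) e^{- u}}{3}.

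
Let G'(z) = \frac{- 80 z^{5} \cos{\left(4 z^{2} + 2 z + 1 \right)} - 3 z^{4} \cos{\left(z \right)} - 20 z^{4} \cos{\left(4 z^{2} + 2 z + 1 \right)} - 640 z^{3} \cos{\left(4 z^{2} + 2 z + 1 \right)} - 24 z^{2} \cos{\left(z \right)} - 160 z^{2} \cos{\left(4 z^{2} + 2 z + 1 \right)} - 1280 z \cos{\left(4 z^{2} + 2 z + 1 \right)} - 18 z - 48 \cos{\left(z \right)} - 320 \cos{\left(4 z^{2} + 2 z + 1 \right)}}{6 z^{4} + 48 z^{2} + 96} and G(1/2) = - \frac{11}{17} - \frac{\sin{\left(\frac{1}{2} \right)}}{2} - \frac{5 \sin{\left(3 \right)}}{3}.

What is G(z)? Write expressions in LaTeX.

G(z) = - \frac{\sin{\left(z \right)}}{2} - \frac{5 \sin{\left(4 z^{2} + 2 z + 1 \right)}}{3} - 1 + \frac{3}{2 z^{2} + 8}

Any candidate G(z) must reproduce the stated G'(z) exactly.
A general antiderivative is - \frac{\sin{\left(z \right)}}{2} - \frac{5 \sin{\left(4 z^{2} + 2 z + 1 \right)}}{3} + \frac{3}{4 \left(\frac{z^{2}}{2} + 2\right)} + C.
The condition gives C = - \frac{11}{17} - \frac{\sin{\left(\frac{1}{2} \right)}}{2} - \frac{5 \sin{\left(3 \right)}}{3} - (- \frac{\sin{\left(\frac{1}{2} \right)}}{2} - \frac{5 \sin{\left(3 \right)}}{3} + \frac{6}{17}) = -1.
So G(z) = - \frac{\sin{\left(z \right)}}{2} - \frac{5 \sin{\left(4 z^{2} + 2 z + 1 \right)}}{3} - 1 + \frac{3}{2 z^{2} + 8}.
Check: d/dz[- \frac{\sin{\left(z \right)}}{2} - \frac{5 \sin{\left(4 z^{2} + 2 z + 1 \right)}}{3} - 1 + \frac{3}{2 z^{2} + 8}] = \frac{- 80 z^{5} \cos{\left(4 z^{2} + 2 z + 1 \right)} - 3 z^{4} \cos{\left(z \right)} - 20 z^{4} \cos{\left(4 z^{2} + 2 z + 1 \right)} - 640 z^{3} \cos{\left(4 z^{2} + 2 z + 1 \right)} - 24 z^{2} \cos{\left(z \right)} - 160 z^{2} \cos{\left(4 z^{2} + 2 z + 1 \right)} - 1280 z \cos{\left(4 z^{2} + 2 z + 1 \right)} - 18 z - 48 \cos{\left(z \right)} - 320 \cos{\left(4 z^{2} + 2 z + 1 \right)}}{6 z^{4} + 48 z^{2} + 96} = G'(z).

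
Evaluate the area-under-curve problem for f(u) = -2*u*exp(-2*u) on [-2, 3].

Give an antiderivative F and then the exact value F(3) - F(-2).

Antiderivative: F(u) = (2*u + 1)*exp(-2*u)/2; value = 7*exp(-6)/2 + 3*exp(4)/2

f has the shape v'r + vr' for v = u + 1/2 and r = exp(-2*u) — it is the derivative of the product v*r.
F(u) = (2*u + 1)*exp(-2*u)/2 is an antiderivative of f.
Check: d/du[(2*u + 1)*exp(-2*u)/2] = -2*u*exp(-2*u) = f(u).
F(3) = 7*exp(-6)/2; F(-2) = -3*exp(4)/2.
Integral = F(3) - F(-2) = 7*exp(-6)/2 + 3*exp(4)/2.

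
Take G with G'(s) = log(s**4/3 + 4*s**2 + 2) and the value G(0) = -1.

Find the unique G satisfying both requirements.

G(s) = s*log(s**4/3 + 4*s**2 + 2) - 4*s + 2*sqrt(6 - sqrt(30))*atan(s/sqrt(6 - sqrt(30))) + 2*sqrt(sqrt(30) + 6)*atan(s/sqrt(sqrt(30) + 6)) - 1

A candidate passes only if d/ds[G] lands on the given G'(s) exactly.
A general antiderivative is s*log(s**4/3 + 4*s**2 + 2) - 4*s + 2*sqrt(6 - sqrt(30))*atan(s/sqrt(6 - sqrt(30))) + 2*sqrt(sqrt(30) + 6)*atan(s/sqrt(sqrt(30) + 6)) + C.
The condition gives C = -1 - (0) = -1.
So G(s) = s*log(s**4/3 + 4*s**2 + 2) - 4*s + 2*sqrt(6 - sqrt(30))*atan(s/sqrt(6 - sqrt(30))) + 2*sqrt(sqrt(30) + 6)*atan(s/sqrt(sqrt(30) + 6)) - 1.
Check: d/ds[s*log(s**4/3 + 4*s**2 + 2) - 4*s + 2*sqrt(6 - sqrt(30))*atan(s/sqrt(6 - sqrt(30))) + 2*sqrt(sqrt(30) + 6)*atan(s/sqrt(sqrt(30) + 6)) - 1] = log(s**4/3 + 4*s**2 + 2) = G'(s).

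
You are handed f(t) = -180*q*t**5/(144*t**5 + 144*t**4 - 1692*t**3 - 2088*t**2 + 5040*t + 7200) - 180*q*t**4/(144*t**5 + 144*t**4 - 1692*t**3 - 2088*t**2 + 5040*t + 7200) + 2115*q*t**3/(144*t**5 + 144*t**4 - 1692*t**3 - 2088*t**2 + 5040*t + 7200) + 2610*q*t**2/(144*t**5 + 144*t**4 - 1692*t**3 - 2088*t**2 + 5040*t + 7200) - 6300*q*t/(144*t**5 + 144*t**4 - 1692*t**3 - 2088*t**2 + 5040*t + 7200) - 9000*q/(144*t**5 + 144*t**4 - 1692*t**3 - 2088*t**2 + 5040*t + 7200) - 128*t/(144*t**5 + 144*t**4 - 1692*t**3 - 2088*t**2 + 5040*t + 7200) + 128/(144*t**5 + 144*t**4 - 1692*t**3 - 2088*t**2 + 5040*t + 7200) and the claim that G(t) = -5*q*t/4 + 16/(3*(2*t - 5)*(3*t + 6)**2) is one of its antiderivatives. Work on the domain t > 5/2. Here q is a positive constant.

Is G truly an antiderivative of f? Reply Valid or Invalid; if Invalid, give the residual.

Valid: G'(t) = f(t).

d/dt[G] = (-180*q*t**5 - 180*q*t**4 + 2115*q*t**3 + 2610*q*t**2 - 6300*q*t - 9000*q - 128*t + 128)/(144*t**5 + 144*t**4 - 1692*t**3 - 2088*t**2 + 5040*t + 7200)
This equals f(t) exactly, so the claim holds.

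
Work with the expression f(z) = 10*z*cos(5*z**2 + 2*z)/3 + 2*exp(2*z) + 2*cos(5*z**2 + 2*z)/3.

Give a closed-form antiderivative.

An antiderivative is F(z) = (3*exp(2*z) + sin(5*z**2 + 2*z))/3.

Integrate term by term and add the pieces.
Check: d/dz[(3*exp(2*z) + sin(5*z**2 + 2*z))/3] = 10*z*cos(5*z**2 + 2*z)/3 + 2*exp(2*z) + 2*cos(5*z**2 + 2*z)/3 = f(z).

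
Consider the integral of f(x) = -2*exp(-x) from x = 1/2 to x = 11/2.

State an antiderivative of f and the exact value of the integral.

Antiderivative: F(x) = 2*exp(-x); value = -2*exp(-1/2) + 2*exp(-11/2)

Differentiate the proposed F(x) back; it has to land on f(x) exactly.
F(x) = 2*exp(-x) is an antiderivative of f.
Check: d/dx[2*exp(-x)] = -2*exp(-x) = f(x).
F(11/2) = 2*exp(-11/2); F(1/2) = 2*exp(-1/2).
Integral = F(11/2) - F(1/2) = -2*exp(-1/2) + 2*exp(-11/2).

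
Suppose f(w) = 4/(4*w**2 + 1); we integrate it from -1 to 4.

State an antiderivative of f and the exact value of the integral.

An antiderivative F(w) passes only if d/dw[F] lands on f(w) exactly.
F(w) = 2*atan(2*w) is an antiderivative of f.
Check: d/dw[2*atan(2*w)] = 4/(4*w**2 + 1) = f(w).
F(4) = 2*atan(8); F(-1) = -2*atan(2).
Integral = F(4) - F(-1) = 2*atan(2) + 2*atan(8).

Antiderivative: F(w) = 2*atan(2*w); value = 2*atan(2) + 2*atan(8)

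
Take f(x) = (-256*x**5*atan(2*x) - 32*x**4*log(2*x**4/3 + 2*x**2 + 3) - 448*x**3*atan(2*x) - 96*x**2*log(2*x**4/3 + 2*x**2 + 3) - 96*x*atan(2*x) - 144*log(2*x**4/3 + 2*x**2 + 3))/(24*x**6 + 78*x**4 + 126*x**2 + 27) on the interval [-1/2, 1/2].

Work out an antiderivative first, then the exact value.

f has the shape u'v + uv' for u = -8*atan(2*x)/3 and v = log(2*x**4/3 + 2*x**2 + 3) — it is the derivative of the product u*v.
F(x) = -8*log(2*x**4/3 + 2*x**2 + 3)*atan(2*x)/3 is an antiderivative of f.
Check: d/dx[-8*log(2*x**4/3 + 2*x**2 + 3)*atan(2*x)/3] = (-256*x**5*atan(2*x) - 32*x**4*log(2*x**4/3 + 2*x**2 + 3) - 448*x**3*atan(2*x) - 96*x**2*log(2*x**4/3 + 2*x**2 + 3) - 96*x*atan(2*x) - 144*log(2*x**4/3 + 2*x**2 + 3))/(24*x**6 + 78*x**4 + 126*x**2 + 27) = f(x).
F(1/2) = -2*pi*log(85/24)/3; F(-1/2) = 2*pi*log(85/24)/3.
Integral = F(1/2) - F(-1/2) = -4*pi*log(85/24)/3.

Antiderivative: F(x) = -8*log(2*x**4/3 + 2*x**2 + 3)*atan(2*x)/3; value = -4*pi*log(85/24)/3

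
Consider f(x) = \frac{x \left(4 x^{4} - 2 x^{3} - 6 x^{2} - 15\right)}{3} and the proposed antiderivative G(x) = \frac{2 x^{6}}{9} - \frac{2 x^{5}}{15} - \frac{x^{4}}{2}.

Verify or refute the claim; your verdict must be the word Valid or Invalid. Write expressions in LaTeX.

Invalid: d/dx[G] - f = 5 x, which is not 0.

d/dx[G] = \frac{4 x^{5}}{3} - \frac{2 x^{4}}{3} - 2 x^{3}
d/dx[G] - f(x) = 5 x != 0.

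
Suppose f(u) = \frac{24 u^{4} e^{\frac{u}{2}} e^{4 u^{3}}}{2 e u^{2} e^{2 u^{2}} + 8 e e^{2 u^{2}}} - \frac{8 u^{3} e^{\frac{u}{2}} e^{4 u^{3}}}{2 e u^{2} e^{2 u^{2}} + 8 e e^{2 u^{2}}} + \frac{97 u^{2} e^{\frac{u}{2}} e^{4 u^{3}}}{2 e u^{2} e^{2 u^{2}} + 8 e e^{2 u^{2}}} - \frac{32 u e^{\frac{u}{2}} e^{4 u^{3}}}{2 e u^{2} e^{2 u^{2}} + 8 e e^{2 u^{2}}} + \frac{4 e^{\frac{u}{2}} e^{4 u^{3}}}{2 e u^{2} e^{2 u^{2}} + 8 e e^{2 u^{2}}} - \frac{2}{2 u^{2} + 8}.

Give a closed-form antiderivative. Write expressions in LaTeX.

An antiderivative is F(u) = \frac{e^{\frac{u}{2}} e^{- 2 u^{2}} e^{4 u^{3}}}{e} - \frac{\operatorname{atan}{\left(\frac{u}{2} \right)}}{2}.

Integrate term by term and add the pieces.
Check: d/du[\frac{e^{\frac{u}{2}} e^{- 2 u^{2}} e^{4 u^{3}}}{e} - \frac{\operatorname{atan}{\left(\frac{u}{2} \right)}}{2}] = \frac{24 u^{4} e^{\frac{u}{2}} e^{4 u^{3}} - 8 u^{3} e^{\frac{u}{2}} e^{4 u^{3}} + 97 u^{2} e^{\frac{u}{2}} e^{4 u^{3}} - 32 u e^{\frac{u}{2}} e^{4 u^{3}} + 4 e^{\frac{u}{2}} e^{4 u^{3}} - 2 e e^{2 u^{2}}}{2 e u^{2} e^{2 u^{2}} + 8 e e^{2 u^{2}}}, which equals f(u).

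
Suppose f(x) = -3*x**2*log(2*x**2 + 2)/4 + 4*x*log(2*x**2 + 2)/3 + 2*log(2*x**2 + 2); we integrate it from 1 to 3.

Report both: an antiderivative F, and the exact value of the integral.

The integrand splits into summands that can be handled one at a time.
F(x) = (2*x**3 - 8*x**2 + x*(-3*x**2 + 8*x + 24)*log(2*x**2 + 2) - 54*x + 8*log(x**2 + 1) + 54*atan(x))/12 is an antiderivative of f.
Check: d/dx[(2*x**3 - 8*x**2 + x*(-3*x**2 + 8*x + 24)*log(2*x**2 + 2) - 54*x + 8*log(x**2 + 1) + 54*atan(x))/12] = -3*x**2*log(x**2 + 1)/4 - 3*x**2*log(2)/4 + 4*x*log(x**2 + 1)/3 + 4*x*log(2)/3 + 2*log(x**2 + 1) + 2*log(2), which equals f(x).
F(3) = -15 + 2*log(10)/3 + 9*atan(3)/2 + 21*log(20)/4; F(1) = -5 + 2*log(2)/3 + 29*log(4)/12 + 9*pi/8.
Integral = F(3) - F(1) = -10 - 9*pi/8 - 29*log(4)/12 - 2*log(2)/3 + 2*log(10)/3 + 9*atan(3)/2 + 21*log(20)/4.

Antiderivative: F(x) = (2*x**3 - 8*x**2 + x*(-3*x**2 + 8*x + 24)*log(2*x**2 + 2) - 54*x + 8*log(x**2 + 1) + 54*atan(x))/12; value = -10 - 9*pi/8 - 29*log(4)/12 - 2*log(2)/3 + 2*log(10)/3 + 9*atan(3)/2 + 21*log(20)/4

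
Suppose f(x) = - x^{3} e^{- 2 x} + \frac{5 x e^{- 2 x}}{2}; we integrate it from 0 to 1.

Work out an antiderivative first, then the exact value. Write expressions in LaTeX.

Antiderivative: F(x) = \frac{\left(2 x^{3} + 3 x^{2} - 2 x - 1\right) e^{- 2 x}}{4}; value = \frac{1}{2 e^{2}} + \frac{1}{4}

f has the shape u'v + uv' for u = \frac{x^{3}}{2} + \frac{3 x^{2}}{4} - \frac{x}{2} - \frac{1}{4} and v = e^{- 2 x} — it is the derivative of the product u*v.
F(x) = \frac{\left(2 x^{3} + 3 x^{2} - 2 x - 1\right) e^{- 2 x}}{4} is an antiderivative of f.
Check: d/dx[\frac{\left(2 x^{3} + 3 x^{2} - 2 x - 1\right) e^{- 2 x}}{4}] = \frac{\left(- 2 x^{3} + 5 x\right) e^{- 2 x}}{2}, which equals f(x).
F(1) = \frac{1}{2 e^{2}}; F(0) = - \frac{1}{4}.
Integral = F(1) - F(0) = \frac{1}{2 e^{2}} + \frac{1}{4}.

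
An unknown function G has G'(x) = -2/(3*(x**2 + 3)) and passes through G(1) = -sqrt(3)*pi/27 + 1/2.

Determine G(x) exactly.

G(x) = -(4*sqrt(3)*atan(sqrt(3)*x/3) - 9)/18

Recover the given G'(x) by differentiating a candidate G(x); any mismatch rules it out.
A general antiderivative is -2*sqrt(3)*atan(sqrt(3)*x/3)/9 + C.
The condition gives C = -sqrt(3)*pi/27 + 1/2 - (-sqrt(3)*pi/27) = 1/2.
So G(x) = -(4*sqrt(3)*atan(sqrt(3)*x/3) - 9)/18.
Check: d/dx[-(4*sqrt(3)*atan(sqrt(3)*x/3) - 9)/18] = -2/(3*x**2 + 9), which equals G'(x).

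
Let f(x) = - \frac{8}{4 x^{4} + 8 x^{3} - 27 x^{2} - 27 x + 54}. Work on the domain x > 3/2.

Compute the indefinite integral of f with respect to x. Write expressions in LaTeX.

Factor the denominator (\left(x + 2\right) \left(x + 3\right) \left(2 x - 3\right)^{2}) and decompose: f = \frac{512}{3969 \left(2 x - 3\right)} - \frac{32}{63 \left(2 x - 3\right)^{2}} + \frac{8}{81 \left(x + 3\right)} - \frac{8}{49 \left(x + 2\right)}; each piece integrates to a log, atan, or power term.
Check: d/dx[- \frac{8 \left(- 64 x \log{\left(x - \frac{3}{2} \right)} + 162 x \log{\left(x + 2 \right)} - 98 x \log{\left(x + 3 \right)} + 96 \log{\left(x - \frac{3}{2} \right)} - 243 \log{\left(x + 2 \right)} + 147 \log{\left(x + 3 \right)} - 126\right)}{3969 \left(2 x - 3\right)}] = - \frac{8}{4 x^{4} + 8 x^{3} - 27 x^{2} - 27 x + 54} = f(x).

F(x) = - \frac{8 \left(- 64 x \log{\left(x - \frac{3}{2} \right)} + 162 x \log{\left(x + 2 \right)} - 98 x \log{\left(x + 3 \right)} + 96 \log{\left(x - \frac{3}{2} \right)} - 243 \log{\left(x + 2 \right)} + 147 \log{\left(x + 3 \right)} - 126\right)}{3969 \left(2 x - 3\right)} + C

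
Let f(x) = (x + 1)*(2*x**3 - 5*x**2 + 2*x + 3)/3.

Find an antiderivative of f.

Differentiate the proposed F(x) back; it has to land on f(x) exactly.
Check: d/dx[2*x**5/15 - x**4/4 - x**3/3 + 5*x**2/6 + x] = 2*x**4/3 - x**3 - x**2 + 5*x/3 + 1, which equals f(x).

An antiderivative is F(x) = 2*x**5/15 - x**4/4 - x**3/3 + 5*x**2/6 + x.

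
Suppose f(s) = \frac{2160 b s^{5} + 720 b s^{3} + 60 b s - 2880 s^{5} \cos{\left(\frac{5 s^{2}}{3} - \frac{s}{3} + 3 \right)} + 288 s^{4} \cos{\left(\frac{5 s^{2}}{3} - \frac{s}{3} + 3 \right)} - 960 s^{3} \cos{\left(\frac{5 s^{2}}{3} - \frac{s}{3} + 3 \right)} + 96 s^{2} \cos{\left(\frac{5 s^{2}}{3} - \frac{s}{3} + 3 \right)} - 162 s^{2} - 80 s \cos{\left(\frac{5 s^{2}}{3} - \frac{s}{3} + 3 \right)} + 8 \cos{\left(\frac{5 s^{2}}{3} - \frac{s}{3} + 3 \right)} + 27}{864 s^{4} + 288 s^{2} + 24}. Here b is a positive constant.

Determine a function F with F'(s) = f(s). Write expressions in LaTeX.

A candidate is checked by its d/ds: the result must match f(s).
Check: d/ds[\frac{60 b s^{4} + 10 b s^{2} - 48 s^{2} \sin{\left(\frac{5 s^{2}}{3} - \frac{s}{3} + 3 \right)} + 9 s - 8 \sin{\left(\frac{5 s^{2}}{3} - \frac{s}{3} + 3 \right)}}{48 s^{2} + 8}] = \frac{2160 b s^{5} + 720 b s^{3} + 60 b s - 2880 s^{5} \cos{\left(\frac{5 s^{2}}{3} - \frac{s}{3} + 3 \right)} + 288 s^{4} \cos{\left(\frac{5 s^{2}}{3} - \frac{s}{3} + 3 \right)} - 960 s^{3} \cos{\left(\frac{5 s^{2}}{3} - \frac{s}{3} + 3 \right)} + 96 s^{2} \cos{\left(\frac{5 s^{2}}{3} - \frac{s}{3} + 3 \right)} - 162 s^{2} - 80 s \cos{\left(\frac{5 s^{2}}{3} - \frac{s}{3} + 3 \right)} + 8 \cos{\left(\frac{5 s^{2}}{3} - \frac{s}{3} + 3 \right)} + 27}{864 s^{4} + 288 s^{2} + 24} = f(s).

An antiderivative is F(s) = \frac{60 b s^{4} + 10 b s^{2} - 48 s^{2} \sin{\left(\frac{5 s^{2}}{3} - \frac{s}{3} + 3 \right)} + 9 s - 8 \sin{\left(\frac{5 s^{2}}{3} - \frac{s}{3} + 3 \right)}}{48 s^{2} + 8}.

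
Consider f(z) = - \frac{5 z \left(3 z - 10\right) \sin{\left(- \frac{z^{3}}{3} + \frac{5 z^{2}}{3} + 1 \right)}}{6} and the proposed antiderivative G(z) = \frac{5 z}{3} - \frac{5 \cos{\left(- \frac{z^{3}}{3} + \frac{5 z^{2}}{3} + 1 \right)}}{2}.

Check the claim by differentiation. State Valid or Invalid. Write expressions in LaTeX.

Invalid: d/dz[G] - f = \frac{5}{3}, which is not 0.

d/dz[G] = - \frac{5 z^{2} \sin{\left(- \frac{z^{3}}{3} + \frac{5 z^{2}}{3} + 1 \right)}}{2} + \frac{25 z \sin{\left(- \frac{z^{3}}{3} + \frac{5 z^{2}}{3} + 1 \right)}}{3} + \frac{5}{3}
d/dz[G] - f(z) = \frac{5}{3} != 0.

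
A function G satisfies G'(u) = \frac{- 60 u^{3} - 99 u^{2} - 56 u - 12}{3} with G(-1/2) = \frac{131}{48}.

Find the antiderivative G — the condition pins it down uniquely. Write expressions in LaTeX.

Recognize the product-rule pattern: G'(u) = v'r + vr' with v = \frac{5 u^{2}}{3} + 2 u, r = - 3 u^{2} - 3 u - 2, so integration by parts undoes it.
A general antiderivative is \left(\frac{5 u^{2}}{3} + 2 u\right) \left(- 3 u^{2} - 3 u - 2\right) + C.
The condition gives C = \frac{131}{48} - (\frac{35}{48}) = 2.
So G(u) = - \frac{15 u^{4} + 33 u^{3} + 28 u^{2} + 12 u - 6}{3}.
Check: d/du[- \frac{15 u^{4} + 33 u^{3} + 28 u^{2} + 12 u - 6}{3}] = - 20 u^{3} - 33 u^{2} - \frac{56 u}{3} - 4, which equals G'(u).

G(u) = - \frac{15 u^{4} + 33 u^{3} + 28 u^{2} + 12 u - 6}{3}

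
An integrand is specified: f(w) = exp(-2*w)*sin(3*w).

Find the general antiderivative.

For F(w) to be correct the identity F'(w) - f(w) = 0 must hold.
Check: d/dw[(-2*sin(3*w) - 3*cos(3*w))*exp(-2*w)/13] = exp(-2*w)*sin(3*w) = f(w).

F(w) = (-2*sin(3*w) - 3*cos(3*w))*exp(-2*w)/13 + C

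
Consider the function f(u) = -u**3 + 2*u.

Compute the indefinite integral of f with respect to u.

Integrate term by term and add the pieces.
Check: d/du[-u**4/4 + u**2] = -u**3 + 2*u = f(u).

F(u) = -u**4/4 + u**2 + C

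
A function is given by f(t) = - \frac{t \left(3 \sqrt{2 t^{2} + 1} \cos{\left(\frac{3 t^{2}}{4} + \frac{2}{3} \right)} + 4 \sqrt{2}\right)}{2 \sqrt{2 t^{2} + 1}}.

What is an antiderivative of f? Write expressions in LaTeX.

An antiderivative is F(t) = - \sqrt{2} \sqrt{2 t^{2} + 1} - \sin{\left(\frac{3 t^{2}}{4} + \frac{2}{3} \right)}.

A candidate is checked by its d/dt: the result must match f(t).
Check: d/dt[- \sqrt{2} \sqrt{2 t^{2} + 1} - \sin{\left(\frac{3 t^{2}}{4} + \frac{2}{3} \right)}] = \frac{- 3 t \sqrt{2 t^{2} + 1} \cos{\left(\frac{3 t^{2}}{4} + \frac{2}{3} \right)} - 4 \sqrt{2} t}{2 \sqrt{2 t^{2} + 1}}, which equals f(t).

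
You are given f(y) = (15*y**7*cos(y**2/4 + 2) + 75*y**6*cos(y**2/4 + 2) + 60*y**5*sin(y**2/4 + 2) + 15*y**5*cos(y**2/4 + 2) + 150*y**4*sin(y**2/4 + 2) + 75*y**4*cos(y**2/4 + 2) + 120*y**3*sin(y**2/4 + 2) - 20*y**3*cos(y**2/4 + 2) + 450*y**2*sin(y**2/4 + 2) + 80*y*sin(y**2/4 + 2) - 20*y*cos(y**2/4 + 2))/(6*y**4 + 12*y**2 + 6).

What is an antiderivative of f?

An antiderivative is F(y) = (15*y**4*sin(y**2/4 + 2) + 75*y**3*sin(y**2/4 + 2) - 20*sin(y**2/4 + 2))/(3*y**2 + 3).

Since d/dy undoes antidifferentiation here, F'(y) = f(y) is required of F(y).
Check: d/dy[(15*y**4*sin(y**2/4 + 2) + 75*y**3*sin(y**2/4 + 2) - 20*sin(y**2/4 + 2))/(3*y**2 + 3)] = (15*y**7*cos(y**2/4 + 2) + 75*y**6*cos(y**2/4 + 2) + 60*y**5*sin(y**2/4 + 2) + 15*y**5*cos(y**2/4 + 2) + 150*y**4*sin(y**2/4 + 2) + 75*y**4*cos(y**2/4 + 2) + 120*y**3*sin(y**2/4 + 2) - 20*y**3*cos(y**2/4 + 2) + 450*y**2*sin(y**2/4 + 2) + 80*y*sin(y**2/4 + 2) - 20*y*cos(y**2/4 + 2))/(6*y**4 + 12*y**2 + 6) = f(y).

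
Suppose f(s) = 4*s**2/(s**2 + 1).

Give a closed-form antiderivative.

A candidate is checked by its d/ds: the result must match f(s).
Check: d/ds[4*s - 4*atan(s)] = 4*s**2/(s**2 + 1) = f(s).

An antiderivative is F(s) = 4*s - 4*atan(s).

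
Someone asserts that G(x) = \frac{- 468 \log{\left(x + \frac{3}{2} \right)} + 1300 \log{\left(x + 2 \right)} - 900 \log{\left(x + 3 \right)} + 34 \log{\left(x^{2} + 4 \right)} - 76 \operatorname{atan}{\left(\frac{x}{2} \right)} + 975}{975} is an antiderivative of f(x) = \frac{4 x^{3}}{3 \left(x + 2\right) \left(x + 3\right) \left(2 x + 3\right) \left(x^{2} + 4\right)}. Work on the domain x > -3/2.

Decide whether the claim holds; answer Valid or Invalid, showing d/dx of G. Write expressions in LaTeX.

Valid - differentiating G returns exactly f.

d/dx[G] = \frac{4 x^{3}}{6 x^{5} + 39 x^{4} + 105 x^{3} + 210 x^{2} + 324 x + 216}
This equals f(x) exactly, so the claim holds.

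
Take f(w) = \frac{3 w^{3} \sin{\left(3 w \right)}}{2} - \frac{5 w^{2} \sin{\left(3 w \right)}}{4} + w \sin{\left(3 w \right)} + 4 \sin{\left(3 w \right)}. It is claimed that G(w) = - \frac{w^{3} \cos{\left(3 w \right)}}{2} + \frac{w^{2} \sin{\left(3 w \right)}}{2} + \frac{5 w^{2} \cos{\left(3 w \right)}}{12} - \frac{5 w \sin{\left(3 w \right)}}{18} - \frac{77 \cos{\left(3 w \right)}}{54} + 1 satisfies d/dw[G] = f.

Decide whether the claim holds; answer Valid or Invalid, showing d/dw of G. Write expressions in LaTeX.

Valid - differentiating G returns exactly f.

d/dw[G] = \frac{3 w^{3} \sin{\left(3 w \right)}}{2} - \frac{5 w^{2} \sin{\left(3 w \right)}}{4} + w \sin{\left(3 w \right)} + 4 \sin{\left(3 w \right)}
This equals f(w) exactly, so the claim holds.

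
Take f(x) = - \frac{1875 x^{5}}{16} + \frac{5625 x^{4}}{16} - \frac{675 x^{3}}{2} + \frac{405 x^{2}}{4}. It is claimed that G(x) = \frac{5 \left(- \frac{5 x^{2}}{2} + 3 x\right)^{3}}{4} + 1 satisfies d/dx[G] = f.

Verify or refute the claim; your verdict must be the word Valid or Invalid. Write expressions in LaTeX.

d/dx[G] = - \frac{1875 x^{5}}{16} + \frac{5625 x^{4}}{16} - \frac{675 x^{3}}{2} + \frac{405 x^{2}}{4}
This equals f(x) exactly, so the claim holds.

Valid - differentiating G returns exactly f.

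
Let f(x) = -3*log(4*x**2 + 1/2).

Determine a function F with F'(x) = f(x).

An antiderivative is F(x) = -3*(2*x*log(4*x**2 + 1/2) - 4*x + sqrt(2)*atan(2*sqrt(2)*x))/2.

An antiderivative F(x) passes only if d/dx[F] lands on f(x) exactly.
Check: d/dx[-3*(2*x*log(4*x**2 + 1/2) - 4*x + sqrt(2)*atan(2*sqrt(2)*x))/2] = -3*log(4*x**2 + 1/2) = f(x).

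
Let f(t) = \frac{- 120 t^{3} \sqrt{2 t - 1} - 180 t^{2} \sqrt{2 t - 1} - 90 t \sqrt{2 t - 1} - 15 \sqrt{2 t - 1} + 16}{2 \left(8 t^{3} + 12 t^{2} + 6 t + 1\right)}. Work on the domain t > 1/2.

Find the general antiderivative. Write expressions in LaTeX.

F(t) = - \frac{40 t^{3} \sqrt{2 t - 1} + 20 t^{2} \sqrt{2 t - 1} - 10 t \sqrt{2 t - 1} - 5 \sqrt{2 t - 1} + 4}{2 \left(2 t + 1\right)^{2}} + C

Since d/dt undoes antidifferentiation here, F'(t) = f(t) is required of F(t).
Check: d/dt[- \frac{40 t^{3} \sqrt{2 t - 1} + 20 t^{2} \sqrt{2 t - 1} - 10 t \sqrt{2 t - 1} - 5 \sqrt{2 t - 1} + 4}{2 \left(2 t + 1\right)^{2}}] = \frac{- 240 t^{4} - 240 t^{3} + 60 t + 16 \sqrt{2 t - 1} + 15}{16 t^{3} \sqrt{2 t - 1} + 24 t^{2} \sqrt{2 t - 1} + 12 t \sqrt{2 t - 1} + 2 \sqrt{2 t - 1}}, which equals f(t).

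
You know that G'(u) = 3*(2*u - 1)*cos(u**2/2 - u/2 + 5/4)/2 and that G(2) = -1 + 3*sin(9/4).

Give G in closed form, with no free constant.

G(u) = 3*sin(u**2/2 - u/2 + 5/4) - 1

G'(u) matches the chain-rule pattern g'(h)*h' with inner function h(u) = u**2/2 - u/2 + 5/4; substituting w = h(u) collapses the integral.
A general antiderivative is 3*sin(u**2/2 - u/2 + 5/4) + C.
The condition gives C = -1 + 3*sin(9/4) - (3*sin(9/4)) = -1.
So G(u) = 3*sin(u**2/2 - u/2 + 5/4) - 1.
Check: d/du[3*sin(u**2/2 - u/2 + 5/4) - 1] = 3*u*cos(u**2/2 - u/2 + 5/4) - 3*cos(u**2/2 - u/2 + 5/4)/2, which equals G'(u).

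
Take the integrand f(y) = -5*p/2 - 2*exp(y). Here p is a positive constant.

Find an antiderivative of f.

Whatever form F(y) takes, F'(y) = f(y) is non-negotiable.
Check: d/dy[(-5*p*y - 4*exp(y))/2] = -5*p/2 - 2*exp(y) = f(y).

An antiderivative is F(y) = (-5*p*y - 4*exp(y))/2.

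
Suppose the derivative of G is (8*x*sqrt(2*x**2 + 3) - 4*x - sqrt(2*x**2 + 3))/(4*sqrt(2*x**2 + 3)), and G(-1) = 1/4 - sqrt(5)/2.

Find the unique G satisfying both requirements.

G(x) = (4*x**2 - x - 2*sqrt(2*x**2 + 3) - 4)/4

Any candidate G(x) must reproduce the stated G'(x) exactly.
A general antiderivative is x**2 - x/4 - sqrt(2*x**2 + 3)/2 - 1 + C.
The condition gives C = 1/4 - sqrt(5)/2 - (1/4 - sqrt(5)/2) = 0.
So G(x) = (4*x**2 - x - 2*sqrt(2*x**2 + 3) - 4)/4.
Check: d/dx[(4*x**2 - x - 2*sqrt(2*x**2 + 3) - 4)/4] = (8*x*sqrt(2*x**2 + 3) - 4*x - sqrt(2*x**2 + 3))/(4*sqrt(2*x**2 + 3)) = G'(x).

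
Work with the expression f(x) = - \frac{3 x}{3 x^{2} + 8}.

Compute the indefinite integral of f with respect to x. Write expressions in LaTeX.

f matches the chain-rule pattern g'(h)*h' with inner function h(x) = \frac{3 x^{2}}{2} + 4; substituting u = h(x) collapses the integral.
Check: d/dx[- \frac{\log{\left(\frac{3 x^{2}}{2} + 4 \right)}}{2}] = - \frac{3 x}{3 x^{2} + 8} = f(x).

F(x) = - \frac{\log{\left(\frac{3 x^{2}}{2} + 4 \right)}}{2} + C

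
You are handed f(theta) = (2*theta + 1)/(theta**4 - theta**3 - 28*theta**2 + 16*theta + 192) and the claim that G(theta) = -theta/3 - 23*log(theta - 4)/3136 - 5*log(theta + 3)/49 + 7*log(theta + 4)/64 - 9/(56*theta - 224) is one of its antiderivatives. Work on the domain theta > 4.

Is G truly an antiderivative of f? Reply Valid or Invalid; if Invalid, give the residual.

d/dtheta[G] = (-theta**4 + theta**3 + 28*theta**2 - 10*theta - 189)/(3*theta**4 - 3*theta**3 - 84*theta**2 + 48*theta + 576)
d/dtheta[G] - f(theta) = -1/3 != 0.

Invalid: d/dtheta[G] - f = -1/3, which is not 0.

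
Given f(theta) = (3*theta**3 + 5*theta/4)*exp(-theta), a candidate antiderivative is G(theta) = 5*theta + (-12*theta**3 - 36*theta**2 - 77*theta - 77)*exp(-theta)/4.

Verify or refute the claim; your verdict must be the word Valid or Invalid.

d/dtheta[G] = (12*theta**3 + 5*theta + 20*exp(theta))*exp(-theta)/4
d/dtheta[G] - f(theta) = 5 != 0.

Invalid: d/dtheta[G] - f = 5, which is not 0.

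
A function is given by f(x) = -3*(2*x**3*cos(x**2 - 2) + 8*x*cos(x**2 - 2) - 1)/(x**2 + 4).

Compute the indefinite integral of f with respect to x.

An antiderivative F(x) passes only if d/dx[F] lands on f(x) exactly.
Check: d/dx[-3*sin(x**2 - 2) + 3*atan(x/2)/2] = (-6*x**3*cos(x**2 - 2) - 24*x*cos(x**2 - 2) + 3)/(x**2 + 4), which equals f(x).

F(x) = -3*sin(x**2 - 2) + 3*atan(x/2)/2 + C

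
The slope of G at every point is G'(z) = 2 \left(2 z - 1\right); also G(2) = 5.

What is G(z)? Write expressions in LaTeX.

G(z) = 2 z^{2} - 2 z + 1

Whatever form G(z) takes, its d/dz must return the stated G'(z).
A general antiderivative is 2 z^{2} - 2 z + 2 + C.
The condition gives C = 5 - (6) = -1.
So G(z) = 2 z^{2} - 2 z + 1.
Check: d/dz[2 z^{2} - 2 z + 1] = 4 z - 2, which equals G'(z).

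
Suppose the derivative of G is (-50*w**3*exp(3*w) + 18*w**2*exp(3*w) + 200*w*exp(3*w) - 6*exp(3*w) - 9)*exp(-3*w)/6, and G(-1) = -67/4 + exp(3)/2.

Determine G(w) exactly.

The proposed G(w) is checked by its d/dw: the result must match the given G'(w).
A general antiderivative is w**3 - w - 4*(5*w**2/4 - 5)**2/3 + exp(-3*w)/2 + C.
The condition gives C = -67/4 + exp(3)/2 - (-75/4 + exp(3)/2) = 2.
So G(w) = -(25*w**4*exp(3*w) - 12*w**3*exp(3*w) - 200*w**2*exp(3*w) + 12*w*exp(3*w) + 376*exp(3*w) - 6)*exp(-3*w)/12.
Check: d/dw[-(25*w**4*exp(3*w) - 12*w**3*exp(3*w) - 200*w**2*exp(3*w) + 12*w*exp(3*w) + 376*exp(3*w) - 6)*exp(-3*w)/12] = (-50*w**3*exp(3*w) + 18*w**2*exp(3*w) + 200*w*exp(3*w) - 6*exp(3*w) - 9)*exp(-3*w)/6 = G'(w).

G(w) = -(25*w**4*exp(3*w) - 12*w**3*exp(3*w) - 200*w**2*exp(3*w) + 12*w*exp(3*w) + 376*exp(3*w) - 6)*exp(-3*w)/12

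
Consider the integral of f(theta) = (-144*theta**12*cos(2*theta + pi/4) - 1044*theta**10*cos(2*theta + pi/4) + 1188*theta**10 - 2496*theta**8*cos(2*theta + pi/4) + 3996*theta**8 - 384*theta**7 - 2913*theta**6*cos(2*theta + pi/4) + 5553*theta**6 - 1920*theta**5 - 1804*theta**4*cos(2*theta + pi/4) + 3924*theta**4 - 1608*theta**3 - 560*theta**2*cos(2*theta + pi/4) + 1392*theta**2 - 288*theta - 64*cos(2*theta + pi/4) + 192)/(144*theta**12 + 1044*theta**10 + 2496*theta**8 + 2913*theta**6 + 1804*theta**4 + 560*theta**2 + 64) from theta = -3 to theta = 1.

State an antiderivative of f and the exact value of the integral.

An antiderivative F(theta) passes only if d/dtheta[F] lands on f(theta) exactly.
F(theta) = (-6*theta**4*sin(2*theta + pi/4) + 48*theta**4*atan(theta/2) + 6*theta**4*atan(2*theta) - 9*theta**2*sin(2*theta + pi/4) + 72*theta**2*atan(theta/2) + 9*theta**2*atan(2*theta) - 4*sin(2*theta + pi/4) + 32*atan(theta/2) + 4*atan(2*theta) + 8)/(2*(6*theta**4 + 9*theta**2 + 4)) is an antiderivative of f.
Check: d/dtheta[(-6*theta**4*sin(2*theta + pi/4) + 48*theta**4*atan(theta/2) + 6*theta**4*atan(2*theta) - 9*theta**2*sin(2*theta + pi/4) + 72*theta**2*atan(theta/2) + 9*theta**2*atan(2*theta) - 4*sin(2*theta + pi/4) + 32*atan(theta/2) + 4*atan(2*theta) + 8)/(2*(6*theta**4 + 9*theta**2 + 4))] = (-144*theta**12*cos(2*theta + pi/4) - 1044*theta**10*cos(2*theta + pi/4) + 1188*theta**10 - 2496*theta**8*cos(2*theta + pi/4) + 3996*theta**8 - 384*theta**7 - 2913*theta**6*cos(2*theta + pi/4) + 5553*theta**6 - 1920*theta**5 - 1804*theta**4*cos(2*theta + pi/4) + 3924*theta**4 - 1608*theta**3 - 560*theta**2*cos(2*theta + pi/4) + 1392*theta**2 - 288*theta - 64*cos(2*theta + pi/4) + 192)/(144*theta**12 + 1044*theta**10 + 2496*theta**8 + 2913*theta**6 + 1804*theta**4 + 560*theta**2 + 64) = f(theta).
F(1) = -sin(pi/4 + 2)/2 + 4/19 + atan(2)/2 + 4*atan(1/2); F(-3) = -4*atan(3/2) - atan(6)/2 - cos(pi/4 + 6)/2 + 4/571.
Integral = F(1) - F(-3) = -sin(pi/4 + 2)/2 + 2208/10849 + cos(pi/4 + 6)/2 + atan(2)/2 + atan(6)/2 + 4*atan(1/2) + 4*atan(3/2).

Antiderivative: F(theta) = (-6*theta**4*sin(2*theta + pi/4) + 48*theta**4*atan(theta/2) + 6*theta**4*atan(2*theta) - 9*theta**2*sin(2*theta + pi/4) + 72*theta**2*atan(theta/2) + 9*theta**2*atan(2*theta) - 4*sin(2*theta + pi/4) + 32*atan(theta/2) + 4*atan(2*theta) + 8)/(2*(6*theta**4 + 9*theta**2 + 4)); value = -sin(pi/4 + 2)/2 + 2208/10849 + cos(pi/4 + 6)/2 + atan(2)/2 + atan(6)/2 + 4*atan(1/2) + 4*atan(3/2)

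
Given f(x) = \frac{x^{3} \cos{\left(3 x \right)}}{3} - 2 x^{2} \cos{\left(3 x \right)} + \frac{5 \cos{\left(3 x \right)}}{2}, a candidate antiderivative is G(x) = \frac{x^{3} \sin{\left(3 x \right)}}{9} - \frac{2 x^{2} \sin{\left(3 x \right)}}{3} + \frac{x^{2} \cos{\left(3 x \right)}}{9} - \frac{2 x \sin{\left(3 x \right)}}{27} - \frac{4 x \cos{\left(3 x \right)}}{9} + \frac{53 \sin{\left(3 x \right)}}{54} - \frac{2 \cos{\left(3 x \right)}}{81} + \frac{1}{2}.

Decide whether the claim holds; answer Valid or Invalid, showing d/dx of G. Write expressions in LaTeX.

d/dx[G] = \frac{x^{3} \cos{\left(3 x \right)}}{3} - 2 x^{2} \cos{\left(3 x \right)} + \frac{5 \cos{\left(3 x \right)}}{2}
This equals f(x) exactly, so the claim holds.

Valid - the claim checks out under differentiation.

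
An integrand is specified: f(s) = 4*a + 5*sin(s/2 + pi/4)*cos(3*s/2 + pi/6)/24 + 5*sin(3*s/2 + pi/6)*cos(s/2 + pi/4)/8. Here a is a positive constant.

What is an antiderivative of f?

An antiderivative is F(s) = 4*a*s - 5*cos(s/2 + pi/4)*cos(3*s/2 + pi/6)/12.

The integrand splits into summands that can be handled one at a time.
Check: d/ds[4*a*s - 5*cos(s/2 + pi/4)*cos(3*s/2 + pi/6)/12] = 4*a + 5*sin(s/2 + pi/4)*cos(3*s/2 + pi/6)/24 + 5*sin(3*s/2 + pi/6)*cos(s/2 + pi/4)/8 = f(s).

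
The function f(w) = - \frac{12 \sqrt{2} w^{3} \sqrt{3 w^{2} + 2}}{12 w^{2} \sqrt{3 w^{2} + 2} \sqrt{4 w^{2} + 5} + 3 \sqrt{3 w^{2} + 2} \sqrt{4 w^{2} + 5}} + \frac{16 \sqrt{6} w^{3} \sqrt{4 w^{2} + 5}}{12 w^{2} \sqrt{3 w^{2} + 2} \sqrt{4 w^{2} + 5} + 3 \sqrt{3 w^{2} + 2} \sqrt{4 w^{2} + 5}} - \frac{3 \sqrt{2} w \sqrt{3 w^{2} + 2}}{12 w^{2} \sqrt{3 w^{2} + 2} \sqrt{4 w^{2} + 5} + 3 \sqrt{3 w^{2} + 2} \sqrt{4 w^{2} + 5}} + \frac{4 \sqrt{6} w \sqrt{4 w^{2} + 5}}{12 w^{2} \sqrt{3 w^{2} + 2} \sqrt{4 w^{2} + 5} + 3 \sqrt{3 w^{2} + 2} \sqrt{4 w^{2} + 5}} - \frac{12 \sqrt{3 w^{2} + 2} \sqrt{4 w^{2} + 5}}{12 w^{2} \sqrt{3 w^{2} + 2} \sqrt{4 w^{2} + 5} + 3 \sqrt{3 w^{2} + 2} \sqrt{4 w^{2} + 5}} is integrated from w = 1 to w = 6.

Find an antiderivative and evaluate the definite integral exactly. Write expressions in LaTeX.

The integrand splits into summands that can be handled one at a time.
F(w) = \frac{4 \sqrt{2 w^{2} + \frac{4}{3}}}{3} - \frac{\sqrt{2 w^{2} + \frac{5}{2}}}{2} - 2 \operatorname{atan}{\left(2 w \right)} is an antiderivative of f.
Check: d/dw[\frac{4 \sqrt{2 w^{2} + \frac{4}{3}}}{3} - \frac{\sqrt{2 w^{2} + \frac{5}{2}}}{2} - 2 \operatorname{atan}{\left(2 w \right)}] = \frac{- 12 \sqrt{2} w^{3} \sqrt{3 w^{2} + 2} + 16 \sqrt{6} w^{3} \sqrt{4 w^{2} + 5} - 3 \sqrt{2} w \sqrt{3 w^{2} + 2} + 4 \sqrt{6} w \sqrt{4 w^{2} + 5} - 12 \sqrt{3 w^{2} + 2} \sqrt{4 w^{2} + 5}}{12 w^{2} \sqrt{3 w^{2} + 2} \sqrt{4 w^{2} + 5} + 3 \sqrt{3 w^{2} + 2} \sqrt{4 w^{2} + 5}}, which equals f(w).
F(6) = - \frac{\sqrt{298}}{4} - 2 \operatorname{atan}{\left(12 \right)} + \frac{8 \sqrt{165}}{9}; F(1) = - 2 \operatorname{atan}{\left(2 \right)} - \frac{3 \sqrt{2}}{4} + \frac{4 \sqrt{30}}{9}.
Integral = F(6) - F(1) = - \frac{\sqrt{298}}{4} - 2 \operatorname{atan}{\left(12 \right)} - \frac{4 \sqrt{30}}{9} + \frac{3 \sqrt{2}}{4} + 2 \operatorname{atan}{\left(2 \right)} + \frac{8 \sqrt{165}}{9}.

Antiderivative: F(w) = \frac{4 \sqrt{2 w^{2} + \frac{4}{3}}}{3} - \frac{\sqrt{2 w^{2} + \frac{5}{2}}}{2} - 2 \operatorname{atan}{\left(2 w \right)}; value = - \frac{\sqrt{298}}{4} - 2 \operatorname{atan}{\left(12 \right)} - \frac{4 \sqrt{30}}{9} + \frac{3 \sqrt{2}}{4} + 2 \operatorname{atan}{\left(2 \right)} + \frac{8 \sqrt{165}}{9}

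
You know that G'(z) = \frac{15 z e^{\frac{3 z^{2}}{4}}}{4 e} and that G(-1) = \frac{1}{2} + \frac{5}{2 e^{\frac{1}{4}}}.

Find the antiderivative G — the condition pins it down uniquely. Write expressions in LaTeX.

G(z) = \frac{5 e^{\frac{3 z^{2}}{4} - 1} + 1}{2}

G'(z) matches the chain-rule pattern g'(h)*h' with inner function h(z) = \frac{3 z^{2}}{4} - 1; substituting u = h(z) collapses the integral.
A general antiderivative is \frac{5 e^{\frac{3 z^{2}}{4} - 1}}{2} + C.
The condition gives C = \frac{1}{2} + \frac{5}{2 e^{\frac{1}{4}}} - (\frac{5}{2 e^{\frac{1}{4}}}) = \frac{1}{2}.
So G(z) = \frac{5 e^{\frac{3 z^{2}}{4} - 1} + 1}{2}.
Check: d/dz[\frac{5 e^{\frac{3 z^{2}}{4} - 1} + 1}{2}] = \frac{15 z e^{\frac{3 z^{2}}{4}}}{4 e} = G'(z).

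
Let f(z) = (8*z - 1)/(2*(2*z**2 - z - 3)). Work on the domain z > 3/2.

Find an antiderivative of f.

An antiderivative is F(z) = 11*log(z - 3/2)/10 + 9*log(z + 1)/10.

The denominator factors as 2*(z + 1)*(2*z - 3); partial fractions split f into directly integrable pieces: 11/(5*(2*z - 3)) + 9/(10*(z + 1)).
Check: d/dz[11*log(z - 3/2)/10 + 9*log(z + 1)/10] = (8*z - 1)/(4*z**2 - 2*z - 6), which equals f(z).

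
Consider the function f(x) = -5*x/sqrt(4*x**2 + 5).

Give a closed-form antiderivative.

f matches the chain-rule pattern g'(h)*h' with inner function h(x) = 4*x**2 + 5; substituting u = h(x) collapses the integral.
Check: d/dx[-5*sqrt(4*x**2 + 5)/4] = -5*x/sqrt(4*x**2 + 5) = f(x).

An antiderivative is F(x) = -5*sqrt(4*x**2 + 5)/4.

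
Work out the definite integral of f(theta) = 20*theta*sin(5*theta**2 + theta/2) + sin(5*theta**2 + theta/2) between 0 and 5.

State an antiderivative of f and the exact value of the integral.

Antiderivative: F(theta) = -2*cos(5*theta**2 + theta/2); value = 2 - 2*cos(255/2)

f matches the chain-rule pattern g'(h)*h' with inner function h(theta) = 5*theta**2 + theta/2; substituting u = h(theta) collapses the integral.
F(theta) = -2*cos(5*theta**2 + theta/2) is an antiderivative of f.
Check: d/dtheta[-2*cos(5*theta**2 + theta/2)] = 20*theta*sin(5*theta**2 + theta/2) + sin(5*theta**2 + theta/2) = f(theta).
F(5) = -2*cos(255/2); F(0) = -2.
Integral = F(5) - F(0) = 2 - 2*cos(255/2).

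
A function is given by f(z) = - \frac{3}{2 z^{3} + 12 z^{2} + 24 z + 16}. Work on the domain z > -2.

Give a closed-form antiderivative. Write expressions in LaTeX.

Check any antiderivative F(z) by computing F'(z) and comparing it with f(z).
Check: d/dz[\frac{3}{4 z^{2} + 16 z + 16}] = - \frac{3}{2 z^{3} + 12 z^{2} + 24 z + 16} = f(z).

An antiderivative is F(z) = \frac{3}{4 z^{2} + 16 z + 16}.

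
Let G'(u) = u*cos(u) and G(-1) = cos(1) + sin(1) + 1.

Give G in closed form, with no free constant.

G(u) = u*sin(u) + cos(u) + 1

For G(u) to be correct, d/du[G] must agree with the stated G'(u) identically.
A general antiderivative is u*sin(u) + cos(u) + C.
The condition gives C = cos(1) + sin(1) + 1 - (cos(1) + sin(1)) = 1.
So G(u) = u*sin(u) + cos(u) + 1.
Check: d/du[u*sin(u) + cos(u) + 1] = u*cos(u) = G'(u).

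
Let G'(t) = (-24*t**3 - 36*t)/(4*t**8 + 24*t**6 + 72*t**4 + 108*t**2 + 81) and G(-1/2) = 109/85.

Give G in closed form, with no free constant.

G'(t) matches the chain-rule pattern g'(h)*h' with inner function h(t) = 2*t**4/3 + 2*t**2 + 3; substituting u = h(t) collapses the integral.
A general antiderivative is 1/(2*t**4/3 + 2*t**2 + 3) + C.
The condition gives C = 109/85 - (24/85) = 1.
So G(t) = 1 + 1/(2*t**4/3 + 2*t**2 + 3).
Check: d/dt[1 + 1/(2*t**4/3 + 2*t**2 + 3)] = (-24*t**3 - 36*t)/(4*t**8 + 24*t**6 + 72*t**4 + 108*t**2 + 81) = G'(t).

G(t) = 1 + 1/(2*t**4/3 + 2*t**2 + 3)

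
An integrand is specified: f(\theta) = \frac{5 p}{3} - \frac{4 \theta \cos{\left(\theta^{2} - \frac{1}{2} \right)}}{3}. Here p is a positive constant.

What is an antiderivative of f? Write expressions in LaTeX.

An antiderivative is F(\theta) = \frac{5 p \theta}{3} - \frac{2 \sin{\left(\theta^{2} - \frac{1}{2} \right)}}{3}.

Since d/d\theta undoes antidifferentiation here, F'(\theta) = f(\theta) is required of F(\theta).
Check: d/d\theta[\frac{5 p \theta}{3} - \frac{2 \sin{\left(\theta^{2} - \frac{1}{2} \right)}}{3}] = \frac{5 p}{3} - \frac{4 \theta \cos{\left(\theta^{2} - \frac{1}{2} \right)}}{3} = f(\theta).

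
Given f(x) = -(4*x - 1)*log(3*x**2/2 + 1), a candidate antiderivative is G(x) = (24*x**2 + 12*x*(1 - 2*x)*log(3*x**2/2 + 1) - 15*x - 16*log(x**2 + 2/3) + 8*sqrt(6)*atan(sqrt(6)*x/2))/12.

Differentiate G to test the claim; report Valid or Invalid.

Invalid: d/dx[G] - f = 3/4, which is not 0.

d/dx[G] = -4*x*log(3*x**2/2 + 1) + log(3*x**2/2 + 1) + 3/4
d/dx[G] - f(x) = 3/4 != 0.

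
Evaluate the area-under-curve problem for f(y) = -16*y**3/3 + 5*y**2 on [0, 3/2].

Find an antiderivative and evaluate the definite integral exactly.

Antiderivative: F(y) = -4*y**4/3 + 5*y**3/3; value = -9/8

The integrand splits into summands that can be handled one at a time.
F(y) = -4*y**4/3 + 5*y**3/3 is an antiderivative of f.
Check: d/dy[-4*y**4/3 + 5*y**3/3] = -16*y**3/3 + 5*y**2 = f(y).
F(3/2) = -9/8; F(0) = 0.
Integral = F(3/2) - F(0) = -9/8.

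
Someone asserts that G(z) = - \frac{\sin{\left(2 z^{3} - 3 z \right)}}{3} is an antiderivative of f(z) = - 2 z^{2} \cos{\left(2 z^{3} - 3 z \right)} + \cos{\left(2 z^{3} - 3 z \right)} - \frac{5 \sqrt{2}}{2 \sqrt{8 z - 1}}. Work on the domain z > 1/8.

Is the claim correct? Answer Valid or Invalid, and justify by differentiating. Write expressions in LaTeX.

Invalid: d/dz[G] - f = \frac{5 \sqrt{2}}{2 \sqrt{8 z - 1}}, which is not 0.

d/dz[G] = - 2 z^{2} \cos{\left(2 z^{3} - 3 z \right)} + \cos{\left(2 z^{3} - 3 z \right)}
d/dz[G] - f(z) = \frac{5 \sqrt{2}}{2 \sqrt{8 z - 1}} != 0.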